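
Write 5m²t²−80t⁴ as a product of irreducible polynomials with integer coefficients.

5t²(m+4t)(m−4t)

Every term has a factor of 5t². Then m²−16t² = (m)² − (4t)².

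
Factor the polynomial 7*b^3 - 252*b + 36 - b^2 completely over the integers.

Trying the rational-root candidates, b = -6 is a root, giving the factor (b + 6) and quotient 7*b^2 - 43*b + 6.
The remaining quadratic factors as (7*b - 1)(b - 6).

(7*b - 1)*(b + 6)*(b - 6)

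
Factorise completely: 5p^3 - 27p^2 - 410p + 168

(5p - 2)(p + 7)(p - 12)

By the rational root theorem, p = 2/5 is a root, so (5p - 2) divides it; the quotient is p^2 - 5p - 84.
The remaining quadratic factors as (p - 12)(p + 7).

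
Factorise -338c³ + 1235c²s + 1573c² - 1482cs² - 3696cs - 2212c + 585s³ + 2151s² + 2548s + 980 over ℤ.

-(13c - 13s - 14)(13c - 15s - 14)(2c - 3s - 5)

Group: 13c(-26c² + 65cs + 93c - 39s² - 107s - 70) + (-15s - 14)(-26c² + 65cs + 93c - 39s² - 107s - 70); both groups contain (-26c² + 65cs + 93c - 39s² - 107s - 70), so (13c - 15s - 14) is a factor with cofactor -26c² + 65cs + 93c - 39s² - 107s - 70.
The cofactor groups again: -26c² + 65cs + 93c - 39s² - 107s - 70 = -2c(13c - 13s - 14) + (3s + 5)(13c - 13s - 14); both groups contain (13c - 13s - 14), giving -(2c - 3s - 5)(13c - 13s - 14).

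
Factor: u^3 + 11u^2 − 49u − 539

Trying the rational-root candidates, u = −11 is a root, giving the factor (u + 11) and quotient u^2 − 49.
The remaining quadratic factors as (u + 7)(u − 7).

(u + 11)(u + 7)(u − 7)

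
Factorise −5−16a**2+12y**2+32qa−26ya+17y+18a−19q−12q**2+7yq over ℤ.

(3y+4q−8a+5)(4y−3q+2a−1)

Group: 4y(3y+4q−8a+5) + (−3q+2a−1)(3y+4q−8a+5); both groups contain (3y+4q−8a+5).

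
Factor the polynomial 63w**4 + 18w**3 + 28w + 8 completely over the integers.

Group as (63w**4 + 28w) + (18w**3 + 8) = 7w(9w**3 + 4) + 2(9w**3 + 4).
Both groups share the factor (9w**3 + 4).

(7w + 2)(9w**3 + 4)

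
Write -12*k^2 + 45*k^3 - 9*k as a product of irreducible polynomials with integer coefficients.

3*k*(3*k + 1)*(5*k - 3)

Pull out the common factor 3*k, then factor the remaining trinomial.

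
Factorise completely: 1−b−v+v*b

(b−1)*(v−1)

Group as (v*b−v) + (−b+1) = v*(b−1) − (b−1).
Both groups share the factor (b−1).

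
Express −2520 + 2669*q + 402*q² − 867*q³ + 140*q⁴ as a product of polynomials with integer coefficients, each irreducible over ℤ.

Trying the rational-root candidates, q = 5 is a root, giving the factor (q − 5) and quotient 140*q³ − 167*q² − 433*q + 504.
Then q = 8/7 is a root, so (7*q − 8) divides it; the quotient is 20*q² − q − 63.
The remaining quadratic factors as (4*q + 7)(5*q − 9).

(4*q + 7)*(5*q − 9)*(7*q − 8)*(q − 5)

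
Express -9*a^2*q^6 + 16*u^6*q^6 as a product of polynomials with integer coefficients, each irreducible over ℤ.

Factor out q^6 first: what remains is -9*a^2 + 16*u^6.
Recognize a difference of squares with the parts 4*u^3 and 3*a.

-q^6*(3*a + 4*u^3)*(3*a - 4*u^3)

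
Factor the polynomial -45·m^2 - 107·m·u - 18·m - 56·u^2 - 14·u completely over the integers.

-(5·m + 8·u + 2)·(9·m + 7·u)

Group: -5·m·(9·m + 7·u) + (-8·u - 2)·(9·m + 7·u); both groups contain (9·m + 7·u).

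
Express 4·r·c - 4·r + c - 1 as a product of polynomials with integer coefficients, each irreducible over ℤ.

(4·r + 1)·(c - 1)

Group as (4·r·c - 4·r) + (c - 1) = 4·r·(c - 1) + (c - 1).
Both groups share the factor (c - 1).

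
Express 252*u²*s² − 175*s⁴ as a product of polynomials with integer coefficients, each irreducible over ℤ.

7*s²*(6*u − 5*s)*(6*u + 5*s)

Pull out the common factor 7*s²; 36*u² − 25*s² is a difference of squares.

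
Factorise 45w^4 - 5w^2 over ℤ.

5w^2(3w + 1)(3w - 1)

Every term has a factor of 5w^2. Then 9w^2 - 1 = (3w)² − (1)².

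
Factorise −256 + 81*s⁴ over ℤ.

Difference of squares twice: with A = 3*s and B = 4, A⁴ − B⁴ = (A² − B²)(A² + B²), and A² − B² factors again.

(3*s + 4)*(3*s − 4)*(9*s² + 16)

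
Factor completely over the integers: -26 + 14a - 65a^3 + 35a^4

Group as (35a^4 + 14a) + (-65a^3 - 26) = 7a(5a^3 + 2) - 13(5a^3 + 2).
Both groups share the factor (5a^3 + 2).

(7a - 13)(5a^3 + 2)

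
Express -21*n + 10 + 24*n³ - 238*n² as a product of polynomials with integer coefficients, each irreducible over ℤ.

(4*n + 1)*(6*n - 1)*(n - 10)

Trying the rational-root candidates, n = 10 is a root, so (n - 10) is a factor; dividing leaves 24*n² + 2*n - 1.
The remaining quadratic factors as (6*n - 1)(4*n + 1).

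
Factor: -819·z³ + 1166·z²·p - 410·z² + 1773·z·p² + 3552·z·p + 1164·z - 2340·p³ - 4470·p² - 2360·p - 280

Group: 9·z·(-91·z² + 261·z·p + 96·z - 180·p² - 150·p - 20) + (13·p + 14)·(-91·z² + 261·z·p + 96·z - 180·p² - 150·p - 20); both groups contain (-91·z² + 261·z·p + 96·z - 180·p² - 150·p - 20), so (9·z + 13·p + 14) is a factor with cofactor -91·z² + 261·z·p + 96·z - 180·p² - 150·p - 20.
The cofactor groups again: -91·z² + 261·z·p + 96·z - 180·p² - 150·p - 20 = -13·z·(7·z - 12·p - 2) + (15·p + 10)·(7·z - 12·p - 2); both groups contain (7·z - 12·p - 2), giving -(13·z - 15·p - 10)·(7·z - 12·p - 2).

-(7·z - 12·p - 2)·(13·z - 15·p - 10)·(9·z + 13·p + 14)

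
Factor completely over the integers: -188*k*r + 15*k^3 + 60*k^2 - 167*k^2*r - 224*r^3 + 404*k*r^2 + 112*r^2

Group: 5*k*(3*k^2 - 31*k*r + 12*k + 56*r^2 - 28*r) - 4*r*(3*k^2 - 31*k*r + 12*k + 56*r^2 - 28*r); both groups contain (3*k^2 - 31*k*r + 12*k + 56*r^2 - 28*r), so (5*k - 4*r) is a factor with cofactor 3*k^2 - 31*k*r + 12*k + 56*r^2 - 28*r.
The cofactor groups again: 3*k^2 - 31*k*r + 12*k + 56*r^2 - 28*r = k*(3*k - 7*r) + (-8*r + 4)*(3*k - 7*r); both groups contain (3*k - 7*r), giving (k - 8*r + 4)*(3*k - 7*r).

(3*k - 7*r)*(5*k - 4*r)*(k - 8*r + 4)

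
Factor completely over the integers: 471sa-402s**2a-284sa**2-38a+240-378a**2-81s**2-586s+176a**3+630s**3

(15s-11a-8)(14s-8a+15)(3s+2a-2)

Group: 3s(210s**2-274sa+113s+88a**2-101a-120) + (2a-2)(210s**2-274sa+113s+88a**2-101a-120); both groups contain (210s**2-274sa+113s+88a**2-101a-120), so (3s+2a-2) is a factor with cofactor 210s**2-274sa+113s+88a**2-101a-120.
The cofactor groups again: 210s**2-274sa+113s+88a**2-101a-120 = 15s(14s-8a+15) + (-11a-8)(14s-8a+15); both groups contain (14s-8a+15), giving (15s-11a-8)(14s-8a+15).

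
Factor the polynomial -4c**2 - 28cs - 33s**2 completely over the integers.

-(2c + 11s)(2c + 3s)

Group: -2c(2c + 11s) - 3s(2c + 11s); both groups contain (2c + 11s).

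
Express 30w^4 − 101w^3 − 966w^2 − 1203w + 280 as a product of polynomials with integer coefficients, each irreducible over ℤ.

By the rational root theorem, w = −5/2 is a root, so (2w + 5) divides it; the quotient is 15w^3 − 88w^2 − 263w + 56.
Next, w = 8 is a root, so (w − 8) is a factor; dividing leaves 15w^2 + 32w − 7.
The remaining quadratic factors as (3w + 7)(5w − 1).

(2w + 5)(3w + 7)(5w − 1)(w − 8)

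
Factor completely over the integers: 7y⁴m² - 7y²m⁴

7m²y²(y - m)(y + m)

Pull out the common factor 7y²m²; y² - m² is a difference of squares.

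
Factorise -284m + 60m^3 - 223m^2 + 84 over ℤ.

By the rational root theorem, m = 14/3 is a root, so (3m - 14) is a factor; dividing leaves 20m^2 + 19m - 6.
The remaining quadratic factors as (4m - 1)(5m + 6).

(3m - 14)(4m - 1)(5m + 6)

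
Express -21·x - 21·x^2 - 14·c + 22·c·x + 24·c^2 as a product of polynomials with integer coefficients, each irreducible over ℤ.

(12·c - 7·x - 7)·(2·c + 3·x)

Group: 12·c·(2·c + 3·x) + (-7·x - 7)·(2·c + 3·x); both groups contain (2·c + 3·x).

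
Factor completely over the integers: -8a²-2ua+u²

(u-4a)(u+2a)

Group: u(u-4a) + 2a(u-4a); both groups contain (u-4a).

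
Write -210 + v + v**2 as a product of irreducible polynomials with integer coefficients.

(v + 15)(v - 14)

Two integers with product -210 and sum 1 are 15 and -14.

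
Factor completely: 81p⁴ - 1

Write as (9p²)² − (1)², then factor 9p² - 1 once more.

(3p + 1)(3p - 1)(9p² + 1)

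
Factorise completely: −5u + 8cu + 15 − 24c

(8c − 5)(u − 3)

Group as (8cu − 24c) + (−5u + 15) = 8c(u − 3) − 5(u − 3).
Both groups share the factor (u − 3).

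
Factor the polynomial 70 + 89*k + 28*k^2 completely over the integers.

(4*k + 7)*(7*k + 10)

Need a pair with product 28·70 = 1960 and sum 89: that's 40 and 49.
Split the middle term: 28*k^2 + 40*k + 49*k + 70 = 4*k*(7*k + 10) + 7*(7*k + 10).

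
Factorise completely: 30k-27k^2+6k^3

3k(2k-5)(k-2)

Pull out the common factor 3k, then factor the remaining trinomial.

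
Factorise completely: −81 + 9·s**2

Every term has a factor of 9. Then s**2 − 9 = (s)² − (3)².

9·(s + 3)·(s − 3)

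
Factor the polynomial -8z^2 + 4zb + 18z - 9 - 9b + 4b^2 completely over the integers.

Group: -4z(2z + b - 3) + (4b + 3)(2z + b - 3); both groups contain (2z + b - 3).

-(4z - 4b - 3)(2z + b - 3)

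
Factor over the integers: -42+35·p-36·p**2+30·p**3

(5·p-6)·(6·p**2+7)

Group as (30·p**3+35·p) + (-36·p**2-42) = 5·p·(6·p**2+7) - 6·(6·p**2+7).
Both groups share the factor (6·p**2+7).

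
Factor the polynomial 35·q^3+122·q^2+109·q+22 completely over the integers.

(5·q+11)·(7·q+2)·(q+1)

By the rational root theorem, q = -11/5 is a root, so (5·q+11) divides it; the quotient is 7·q^2+9·q+2.
The remaining quadratic factors as (q+1)(7·q+2).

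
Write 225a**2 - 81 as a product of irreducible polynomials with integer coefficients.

9(5a + 3)(5a - 3)

Every term has a factor of 9. Then 25a**2 - 9 = (5a)² − (3)².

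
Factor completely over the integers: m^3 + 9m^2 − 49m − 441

By the rational root theorem, m = −9 is a root, so (m + 9) is a factor; dividing leaves m^2 − 49.
The remaining quadratic factors as (m − 7)(m + 7).

(m + 7)(m + 9)(m − 7)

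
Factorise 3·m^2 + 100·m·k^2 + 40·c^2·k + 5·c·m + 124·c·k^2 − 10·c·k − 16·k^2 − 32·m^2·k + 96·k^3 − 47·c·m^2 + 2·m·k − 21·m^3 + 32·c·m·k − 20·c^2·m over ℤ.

−(m − 2·k)·(4·c + 7·m + 6·k − 1)·(5·c + 3·m + 8·k)

Group: m·(−20·c^2 − 47·c·m − 62·c·k + 5·c − 21·m^2 − 74·m·k + 3·m − 48·k^2 + 8·k) − 2·k·(−20·c^2 − 47·c·m − 62·c·k + 5·c − 21·m^2 − 74·m·k + 3·m − 48·k^2 + 8·k); both groups contain (−20·c^2 − 47·c·m − 62·c·k + 5·c − 21·m^2 − 74·m·k + 3·m − 48·k^2 + 8·k), so (m − 2·k) is a factor with cofactor −20·c^2 − 47·c·m − 62·c·k + 5·c − 21·m^2 − 74·m·k + 3·m − 48·k^2 + 8·k.
The cofactor groups again: −20·c^2 − 47·c·m − 62·c·k + 5·c − 21·m^2 − 74·m·k + 3·m − 48·k^2 + 8·k = −5·c·(4·c + 7·m + 6·k − 1) + (−3·m − 8·k)·(4·c + 7·m + 6·k − 1); both groups contain (4·c + 7·m + 6·k − 1), giving −(5·c + 3·m + 8·k)·(4·c + 7·m + 6·k − 1).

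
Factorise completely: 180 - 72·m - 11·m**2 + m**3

(m + 6)·(m - 15)·(m - 2)

By the rational root theorem, m = -6 is a root, so (m + 6) divides it; the quotient is m**2 - 17·m + 30.
The remaining quadratic factors as (m - 15)(m - 2).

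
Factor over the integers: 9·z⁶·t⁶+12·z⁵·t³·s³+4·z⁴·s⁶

z⁴·(3·z·t³+2·s³)²

Factor out z⁴ first: what remains is 9·z²·t⁶+12·z·t³·s³+4·s⁶.
Recognize a perfect-square trinomial with the parts 2·s³ and 3·z·t³.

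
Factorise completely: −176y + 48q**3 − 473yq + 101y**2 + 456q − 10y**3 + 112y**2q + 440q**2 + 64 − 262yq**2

−(2y − 6q − 1)(y − 8q − 8)(5y − q − 8)

Group: y(−10y**2 + 32yq + 21y − 6q**2 − 49q − 8) + (−8q − 8)(−10y**2 + 32yq + 21y − 6q**2 − 49q − 8); both groups contain (−10y**2 + 32yq + 21y − 6q**2 − 49q − 8), so (y − 8q − 8) is a factor with cofactor −10y**2 + 32yq + 21y − 6q**2 − 49q − 8.
The cofactor groups again: −10y**2 + 32yq + 21y − 6q**2 − 49q − 8 = −5y(2y − 6q − 1) + (q + 8)(2y − 6q − 1); both groups contain (2y − 6q − 1), giving −(5y − q − 8)(2y − 6q − 1).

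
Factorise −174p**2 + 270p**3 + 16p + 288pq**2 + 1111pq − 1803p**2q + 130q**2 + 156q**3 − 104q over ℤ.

(15p − 6q − 8)(2p − 13q)(9p + 2q − 1)

Group: 15p(18p**2 − 113pq − 2p − 26q**2 + 13q) + (−6q − 8)(18p**2 − 113pq − 2p − 26q**2 + 13q); both groups contain (18p**2 − 113pq − 2p − 26q**2 + 13q), so (15p − 6q − 8) is a factor with cofactor 18p**2 − 113pq − 2p − 26q**2 + 13q.
The cofactor groups again: 18p**2 − 113pq − 2p − 26q**2 + 13q = 9p(2p − 13q) + (2q − 1)(2p − 13q); both groups contain (2p − 13q), giving (9p + 2q − 1)(2p − 13q).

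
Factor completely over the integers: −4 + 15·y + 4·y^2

Need a pair with product 4·(−4) = −16 and sum 15: that's −1 and 16.
Split the middle term: 4·y^2 − y + 16·y − 4 = y·(4·y − 1) + 4·(4·y − 1).

(4·y − 1)·(y + 4)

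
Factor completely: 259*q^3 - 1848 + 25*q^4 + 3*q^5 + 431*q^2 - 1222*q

Testing divisors of the constant over divisors of the leading coefficient, q = 2 is a root, so (q - 2) is a factor; dividing leaves 3*q^4 + 31*q^3 + 321*q^2 + 1073*q + 924.
Then q = -4/3 is a root, so (3*q + 4) divides it; the quotient is q^3 + 9*q^2 + 95*q + 231.
Next, q = -3 is a root, giving the factor (q + 3) and quotient q^2 + 6*q + 77.
The quadratic q^2 + 6*q + 77 has discriminant -272 < 0 and is irreducible over ℤ.

(3*q + 4)*(q + 3)*(q - 2)*(q^2 + 6*q + 77)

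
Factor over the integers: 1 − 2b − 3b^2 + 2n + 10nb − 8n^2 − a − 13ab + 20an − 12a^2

−(3a − 2n + b + 1)(4a − 4n + 3b − 1)

Group: −3a(4a − 4n + 3b − 1) + (2n − b − 1)(4a − 4n + 3b − 1); both groups contain (4a − 4n + 3b − 1).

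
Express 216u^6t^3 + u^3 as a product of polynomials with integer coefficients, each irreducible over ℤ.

Pull out the common factor u^3, leaving 216u^3t^3 + 1.
Recognize a sum of cubes with the parts 6ut and 1.

u^3(6ut + 1)(36u^2t^2 - 6ut + 1)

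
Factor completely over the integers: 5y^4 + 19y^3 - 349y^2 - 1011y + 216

Among the possible rational roots, y = -9 is a root, so (y + 9) is a factor; dividing leaves 5y^3 - 26y^2 - 115y + 24.
Next, y = -3 is a root, giving the factor (y + 3) and quotient 5y^2 - 41y + 8.
The remaining quadratic factors as (y - 8)(5y - 1).

(5y - 1)(y + 3)(y + 9)(y - 8)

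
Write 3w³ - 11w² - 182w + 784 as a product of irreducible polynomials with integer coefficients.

(3w - 14)(w + 8)(w - 7)

Testing divisors of the constant over divisors of the leading coefficient, w = 14/3 is a root, giving the factor (3w - 14) and quotient w² + w - 56.
The remaining quadratic factors as (w + 8)(w - 7).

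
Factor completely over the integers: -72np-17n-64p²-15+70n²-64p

(14n+8p+5)(5n-8p-3)

Group: 5n(14n+8p+5) + (-8p-3)(14n+8p+5); both groups contain (14n+8p+5).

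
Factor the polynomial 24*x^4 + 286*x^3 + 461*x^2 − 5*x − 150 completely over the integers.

Testing divisors of the constant over divisors of the leading coefficient, x = −3/4 is a root, so (4*x + 3) is a factor; dividing leaves 6*x^3 + 67*x^2 + 65*x − 50.
Next, x = 1/2 is a root, so (2*x − 1) is a factor; dividing leaves 3*x^2 + 35*x + 50.
The remaining quadratic factors as (3*x + 5)(x + 10).

(2*x − 1)*(3*x + 5)*(4*x + 3)*(x + 10)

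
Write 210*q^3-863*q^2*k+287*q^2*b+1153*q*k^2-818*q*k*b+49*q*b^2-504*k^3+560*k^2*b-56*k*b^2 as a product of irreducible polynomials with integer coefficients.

(7*q-8*k)*(6*q-7*k+7*b)*(5*q-9*k+b)

Group: 5*q*(42*q^2-97*q*k+49*q*b+56*k^2-56*k*b) + (-9*k+b)*(42*q^2-97*q*k+49*q*b+56*k^2-56*k*b); both groups contain (42*q^2-97*q*k+49*q*b+56*k^2-56*k*b), so (5*q-9*k+b) is a factor with cofactor 42*q^2-97*q*k+49*q*b+56*k^2-56*k*b.
The cofactor groups again: 42*q^2-97*q*k+49*q*b+56*k^2-56*k*b = 7*q*(6*q-7*k+7*b) - 8*k*(6*q-7*k+7*b); both groups contain (6*q-7*k+7*b), giving (7*q-8*k)*(6*q-7*k+7*b).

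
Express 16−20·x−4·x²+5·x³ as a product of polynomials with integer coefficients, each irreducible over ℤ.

By the rational root theorem, x = −2 is a root, giving the factor (x+2) and quotient 5·x²−14·x+8.
The remaining quadratic factors as (x−2)(5·x−4).

(5·x−4)·(x+2)·(x−2)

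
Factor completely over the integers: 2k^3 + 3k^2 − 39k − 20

(2k + 1)(k + 5)(k − 4)

Trying the rational-root candidates, k = −5 is a root, so (k + 5) is a factor; dividing leaves 2k^2 − 7k − 4.
The remaining quadratic factors as (k − 4)(2k + 1).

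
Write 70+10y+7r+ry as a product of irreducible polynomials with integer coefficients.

(r+10)(y+7)

Group as (ry+7r) + (10y+70) = r(y+7) + 10(y+7).
Both groups share the factor (y+7).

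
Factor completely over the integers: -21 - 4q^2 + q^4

(q^2 + 3)(q^2 - 7)

Substitute u = q^2 to get a quadratic in u, then factor.
q^2 - 7 is irreducible over ℤ (7 is not a perfect square).
q^2 + 3 is irreducible over ℤ (always positive, so no real roots).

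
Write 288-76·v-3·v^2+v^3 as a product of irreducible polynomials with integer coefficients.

Among the possible rational roots, v = -9 is a root, so (v+9) is a factor; dividing leaves v^2-12·v+32.
The remaining quadratic factors as (v-4)(v-8).

(v+9)·(v-4)·(v-8)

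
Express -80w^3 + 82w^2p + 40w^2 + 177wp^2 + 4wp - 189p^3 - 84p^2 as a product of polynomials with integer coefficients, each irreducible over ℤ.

-(5w - 7p)(8w - 9p - 4)(2w + 3p)

Group: 2w(-40w^2 + 101wp + 20w - 63p^2 - 28p) + 3p(-40w^2 + 101wp + 20w - 63p^2 - 28p); both groups contain (-40w^2 + 101wp + 20w - 63p^2 - 28p), so (2w + 3p) is a factor with cofactor -40w^2 + 101wp + 20w - 63p^2 - 28p.
The cofactor groups again: -40w^2 + 101wp + 20w - 63p^2 - 28p = -5w(8w - 9p - 4) + 7p(8w - 9p - 4); both groups contain (8w - 9p - 4), giving -(5w - 7p)(8w - 9p - 4).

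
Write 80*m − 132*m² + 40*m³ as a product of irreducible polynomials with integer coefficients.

Pull out the common factor 4*m, then factor the remaining trinomial.

4*m*(2*m − 5)*(5*m − 4)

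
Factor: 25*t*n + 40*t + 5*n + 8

Group as (25*t*n + 40*t) + (5*n + 8) = 5*t*(5*n + 8) + (5*n + 8).
Both groups share the factor (5*n + 8).

(5*n + 8)*(5*t + 1)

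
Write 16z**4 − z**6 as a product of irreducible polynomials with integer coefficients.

−z**4(z + 4)(z − 4)

Factor out z**4 first: what remains is −z**2 + 16.
Recognize a difference of squares with the parts 4 and z.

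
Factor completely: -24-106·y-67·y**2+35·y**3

(5·y+4)·(7·y+2)·(y-3)

Trying the rational-root candidates, y = 3 is a root, giving the factor (y-3) and quotient 35·y**2+38·y+8.
The remaining quadratic factors as (7·y+2)(5·y+4).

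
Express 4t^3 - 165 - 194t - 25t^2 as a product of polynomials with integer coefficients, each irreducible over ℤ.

(4t + 15)(t + 1)(t - 11)

Among the possible rational roots, t = -15/4 is a root, giving the factor (4t + 15) and quotient t^2 - 10t - 11.
The remaining quadratic factors as (t + 1)(t - 11).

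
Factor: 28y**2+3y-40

(4y+5)(7y-8)

Need a pair with product 28·(-40) = -1120 and sum 3: that's -32 and 35.
Split the middle term: 28y**2-32y + 35y-40 = 4y(7y-8) + 5(7y-8).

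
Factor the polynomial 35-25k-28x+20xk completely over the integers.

Group as (20xk-28x) + (-25k+35) = 4x(5k-7) - 5(5k-7).
Both groups share the factor (5k-7).

(4x-5)(5k-7)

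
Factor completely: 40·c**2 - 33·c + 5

(5·c - 1)·(8·c - 5)

Need a pair with product 40·5 = 200 and sum -33: that's -25 and -8.
Split the middle term: 40·c**2 - 25·c - 8·c + 5 = 5·c·(8·c - 5) - (8·c - 5).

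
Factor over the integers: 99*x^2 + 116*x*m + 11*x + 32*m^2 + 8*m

Group: 9*x*(11*x + 8*m) + (4*m + 1)*(11*x + 8*m); both groups contain (11*x + 8*m).

(9*x + 4*m + 1)*(11*x + 8*m)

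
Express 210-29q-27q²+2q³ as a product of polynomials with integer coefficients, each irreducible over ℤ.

By the rational root theorem, q = 5/2 is a root, so (2q-5) divides it; the quotient is q²-11q-42.
The remaining quadratic factors as (q+3)(q-14).

(2q-5)(q+3)(q-14)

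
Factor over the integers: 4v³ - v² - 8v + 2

Group as (4v³ - 8v) + (-v² + 2) = 4v(v² - 2) - (v² - 2).
Both groups share the factor (v² - 2).

(4v - 1)(v² - 2)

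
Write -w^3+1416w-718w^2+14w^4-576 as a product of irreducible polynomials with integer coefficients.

(2w-3)(7w-4)(w+8)(w-6)

Trying the rational-root candidates, w = 6 is a root, so (w-6) is a factor; dividing leaves 14w^3+83w^2-220w+96.
Next, w = -8 is a root, so (w+8) divides it; the quotient is 14w^2-29w+12.
The remaining quadratic factors as (7w-4)(2w-3).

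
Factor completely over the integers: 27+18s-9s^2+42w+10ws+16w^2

Group: 2w(8w+9s+9) + (-s+3)(8w+9s+9); both groups contain (8w+9s+9).

(2w-s+3)(8w+9s+9)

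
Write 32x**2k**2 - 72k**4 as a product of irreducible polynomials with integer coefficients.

8k**2(2x - 3k)(2x + 3k)

Factor out 8k**2, leaving 4x**2 - 9k**2, which is a difference of two squares.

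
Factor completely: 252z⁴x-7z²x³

7xz²(6z-x)(6z+x)

Pull out the common factor 7z²x; 36z²-x² is a difference of squares.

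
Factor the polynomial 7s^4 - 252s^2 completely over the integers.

Pull out the common factor 7s^2; s^2 - 36 is a difference of squares.

7s^2(s + 6)(s - 6)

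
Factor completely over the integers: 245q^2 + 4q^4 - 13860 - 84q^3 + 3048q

(2q - 11)(2q - 15)(q + 6)(q - 14)

By the rational root theorem, q = 14 is a root, so (q - 14) is a factor; dividing leaves 4q^3 - 28q^2 - 147q + 990.
Next, q = 15/2 is a root, so (2q - 15) divides it; the quotient is 2q^2 + q - 66.
The remaining quadratic factors as (q + 6)(2q - 11).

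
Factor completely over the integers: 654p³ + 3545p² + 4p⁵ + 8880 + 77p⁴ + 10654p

By the rational root theorem, p = -8 is a root, giving the factor (p + 8) and quotient 4p⁴ + 45p³ + 294p² + 1193p + 1110.
Then p = -5/4 is a root, giving the factor (4p + 5) and quotient p³ + 10p² + 61p + 222.
Continuing, p = -6 is a root, so (p + 6) is a factor; dividing leaves p² + 4p + 37.
The quadratic p² + 4p + 37 has discriminant -132 < 0 and is irreducible over ℤ.

(4p + 5)(p + 6)(p + 8)(p² + 4p + 37)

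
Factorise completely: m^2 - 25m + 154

Two integers with product 154 and sum -25 are -11 and -14.

(m - 11)(m - 14)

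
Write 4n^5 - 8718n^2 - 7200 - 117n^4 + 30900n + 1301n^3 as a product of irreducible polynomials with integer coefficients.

(4n - 1)(n - 15)(n - 8)(n^2 - 6n + 60)

Trying the rational-root candidates, n = 1/4 is a root, giving the factor (4n - 1) and quotient n^4 - 29n^3 + 318n^2 - 2100n + 7200.
Then n = 15 is a root, giving the factor (n - 15) and quotient n^3 - 14n^2 + 108n - 480.
Next, n = 8 is a root, so (n - 8) is a factor; dividing leaves n^2 - 6n + 60.
The quadratic n^2 - 6n + 60 has discriminant -204 < 0 and is irreducible over ℤ.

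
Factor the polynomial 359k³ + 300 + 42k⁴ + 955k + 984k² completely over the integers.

(6k + 5)(7k + 5)(k + 3)(k + 4)

By the rational root theorem, k = -5/7 is a root, so (7k + 5) is a factor; dividing leaves 6k³ + 47k² + 107k + 60.
Continuing, k = -3 is a root, so (k + 3) divides it; the quotient is 6k² + 29k + 20.
The remaining quadratic factors as (6k + 5)(k + 4).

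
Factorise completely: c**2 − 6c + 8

(c − 2)(c − 4)

Two integers with product 8 and sum −6 are −4 and −2.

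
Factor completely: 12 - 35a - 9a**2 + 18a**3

(2a - 3)(3a + 4)(3a - 1)

Trying the rational-root candidates, a = 1/3 is a root, giving the factor (3a - 1) and quotient 6a**2 - a - 12.
The remaining quadratic factors as (2a - 3)(3a + 4).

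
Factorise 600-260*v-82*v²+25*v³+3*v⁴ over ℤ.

By the rational root theorem, v = 3 is a root, so (v-3) is a factor; dividing leaves 3*v³+34*v²+20*v-200.
Then v = 2 is a root, giving the factor (v-2) and quotient 3*v²+40*v+100.
The remaining quadratic factors as (v+10)(3*v+10).

(3*v+10)*(v+10)*(v-2)*(v-3)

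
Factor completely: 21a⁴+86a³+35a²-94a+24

(3a-1)(7a-4)(a+2)(a+3)

By the rational root theorem, a = -2 is a root, so (a+2) is a factor; dividing leaves 21a³+44a²-53a+12.
Then a = -3 is a root, so (a+3) divides it; the quotient is 21a²-19a+4.
The remaining quadratic factors as (7a-4)(3a-1).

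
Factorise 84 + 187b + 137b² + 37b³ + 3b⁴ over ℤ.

(3b + 4)(b + 1)(b + 3)(b + 7)

Testing divisors of the constant over divisors of the leading coefficient, b = -1 is a root, giving the factor (b + 1) and quotient 3b³ + 34b² + 103b + 84.
Then b = -7 is a root, giving the factor (b + 7) and quotient 3b² + 13b + 12.
The remaining quadratic factors as (b + 3)(3b + 4).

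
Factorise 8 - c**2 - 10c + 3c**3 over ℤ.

Among the possible rational roots, c = 1 is a root, so (c - 1) is a factor; dividing leaves 3c**2 + 2c - 8.
The remaining quadratic factors as (3c - 4)(c + 2).

(3c - 4)(c + 2)(c - 1)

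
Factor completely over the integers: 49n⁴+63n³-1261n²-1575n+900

Trying the rational-root candidates, n = -12/7 is a root, giving the factor (7n+12) and quotient 7n³-3n²-175n+75.
Next, n = 5 is a root, so (n-5) divides it; the quotient is 7n²+32n-15.
The remaining quadratic factors as (7n-3)(n+5).

(7n+12)(7n-3)(n+5)(n-5)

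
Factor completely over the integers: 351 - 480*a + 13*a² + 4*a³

(4*a - 3)*(a + 13)*(a - 9)

Trying the rational-root candidates, a = -13 is a root, so (a + 13) divides it; the quotient is 4*a² - 39*a + 27.
The remaining quadratic factors as (a - 9)(4*a - 3).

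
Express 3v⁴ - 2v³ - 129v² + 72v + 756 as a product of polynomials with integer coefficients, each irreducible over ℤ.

By the rational root theorem, v = 6 is a root, so (v - 6) is a factor; dividing leaves 3v³ + 16v² - 33v - 126.
Then v = 3 is a root, so (v - 3) is a factor; dividing leaves 3v² + 25v + 42.
The remaining quadratic factors as (v + 6)(3v + 7).

(3v + 7)(v + 6)(v - 3)(v - 6)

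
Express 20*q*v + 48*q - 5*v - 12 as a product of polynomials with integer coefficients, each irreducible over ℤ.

(4*q - 1)*(5*v + 12)

Group as (20*q*v + 48*q) + (-5*v - 12) = 4*q*(5*v + 12) - (5*v + 12).
Both groups share the factor (5*v + 12).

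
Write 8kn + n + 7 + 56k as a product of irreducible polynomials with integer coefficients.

Group as (8kn + 56k) + (n + 7) = 8k(n + 7) + (n + 7).
Both groups share the factor (n + 7).

(8k + 1)(n + 7)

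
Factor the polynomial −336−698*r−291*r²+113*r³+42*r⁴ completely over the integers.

(2*r+7)*(3*r−8)*(7*r+6)*(r+1)

Among the possible rational roots, r = −7/2 is a root, so (2*r+7) is a factor; dividing leaves 21*r³−17*r²−86*r−48.
Next, r = −6/7 is a root, giving the factor (7*r+6) and quotient 3*r²−5*r−8.
The remaining quadratic factors as (3*r−8)(r+1).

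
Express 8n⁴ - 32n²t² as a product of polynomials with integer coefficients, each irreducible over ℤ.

Pull out the common factor 8n²; n² - 4t² is a difference of squares.

8n²(n + 2t)(n - 2t)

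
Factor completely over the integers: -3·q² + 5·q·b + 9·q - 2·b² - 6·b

Group: -3·q·(q - b - 3) + 2·b·(q - b - 3); both groups contain (q - b - 3).

-(3·q - 2·b)·(q - b - 3)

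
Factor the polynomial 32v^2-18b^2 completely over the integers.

Every term has a factor of 2. Then 16v^2-9b^2 = (4v)² − (3b)².

2(4v-3b)(4v+3b)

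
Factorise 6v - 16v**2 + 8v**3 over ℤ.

2v(2v - 1)(2v - 3)

Pull out the common factor 2v, then factor the remaining trinomial.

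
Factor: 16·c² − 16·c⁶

Factor out 16·c² first: what remains is −c⁴ + 1.
Recognize a difference of squares with the parts 1 and c².
−c² + 1 is again a difference of squares: (−c + 1)·(c + 1).

−16·c²·(c + 1)·(c − 1)·(c² + 1)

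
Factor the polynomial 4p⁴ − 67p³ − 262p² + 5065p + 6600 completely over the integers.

Among the possible rational roots, p = 15 is a root, giving the factor (p − 15) and quotient 4p³ − 7p² − 367p − 440.
Continuing, p = 11 is a root, so (p − 11) divides it; the quotient is 4p² + 37p + 40.
The remaining quadratic factors as (4p + 5)(p + 8).

(4p + 5)(p + 8)(p − 11)(p − 15)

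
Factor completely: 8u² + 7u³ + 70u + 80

(7u + 8)(u² + 10)

Group as (7u³ + 70u) + (8u² + 80) = 7u(u² + 10) + 8(u² + 10).
Both groups share the factor (u² + 10).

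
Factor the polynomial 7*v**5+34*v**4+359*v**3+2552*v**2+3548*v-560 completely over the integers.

(7*v-1)*(v+2)*(v+5)*(v**2-2*v+56)

Testing divisors of the constant over divisors of the leading coefficient, v = -2 is a root, giving the factor (v+2) and quotient 7*v**4+20*v**3+319*v**2+1914*v-280.
Then v = 1/7 is a root, so (7*v-1) is a factor; dividing leaves v**3+3*v**2+46*v+280.
Next, v = -5 is a root, so (v+5) is a factor; dividing leaves v**2-2*v+56.
The quadratic v**2-2*v+56 has discriminant -220 < 0 and is irreducible over ℤ.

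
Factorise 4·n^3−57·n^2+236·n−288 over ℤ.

Testing divisors of the constant over divisors of the leading coefficient, n = 9/4 is a root, so (4·n−9) is a factor; dividing leaves n^2−12·n+32.
The remaining quadratic factors as (n−8)(n−4).

(4·n−9)·(n−4)·(n−8)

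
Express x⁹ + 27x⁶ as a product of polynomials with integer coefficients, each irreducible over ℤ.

x⁶(x + 3)(x² - 3x + 9)

Pull out the common factor x⁶, leaving x³ + 27.
Recognize a sum of cubes with the parts 3 and x.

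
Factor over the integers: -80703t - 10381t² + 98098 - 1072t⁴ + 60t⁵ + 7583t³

Trying the rational-root candidates, t = 7/6 is a root, so (6t - 7) divides it; the quotient is 10t⁴ - 167t³ + 1069t² - 483t - 14014.
Continuing, t = -14/5 is a root, giving the factor (5t + 14) and quotient 2t³ - 39t² + 323t - 1001.
Then t = 13/2 is a root, giving the factor (2t - 13) and quotient t² - 13t + 77.
The quadratic t² - 13t + 77 has discriminant -139 < 0 and is irreducible over ℤ.

(2t - 13)(5t + 14)(6t - 7)(t² - 13t + 77)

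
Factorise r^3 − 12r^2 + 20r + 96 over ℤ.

Trying the rational-root candidates, r = 6 is a root, so (r − 6) divides it; the quotient is r^2 − 6r − 16.
The remaining quadratic factors as (r + 2)(r − 8).

(r + 2)(r − 6)(r − 8)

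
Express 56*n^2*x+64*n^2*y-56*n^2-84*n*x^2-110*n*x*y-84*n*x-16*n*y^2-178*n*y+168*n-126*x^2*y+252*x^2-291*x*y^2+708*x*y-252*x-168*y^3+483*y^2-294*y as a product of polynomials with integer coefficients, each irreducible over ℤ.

Group: 4*n*(14*n*x+16*n*y-14*n+21*x*y-42*x+24*y^2-69*y+42) + (-6*x-7*y)*(14*n*x+16*n*y-14*n+21*x*y-42*x+24*y^2-69*y+42); both groups contain (14*n*x+16*n*y-14*n+21*x*y-42*x+24*y^2-69*y+42), so (4*n-6*x-7*y) is a factor with cofactor 14*n*x+16*n*y-14*n+21*x*y-42*x+24*y^2-69*y+42.
The cofactor groups again: 14*n*x+16*n*y-14*n+21*x*y-42*x+24*y^2-69*y+42 = 7*x*(2*n+3*y-6) + (8*y-7)*(2*n+3*y-6); both groups contain (2*n+3*y-6), giving (7*x+8*y-7)*(2*n+3*y-6).

(2*n+3*y-6)*(4*n-6*x-7*y)*(7*x+8*y-7)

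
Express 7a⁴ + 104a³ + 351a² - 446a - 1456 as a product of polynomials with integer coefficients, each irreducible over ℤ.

(7a + 13)(a + 7)(a + 8)(a - 2)

Among the possible rational roots, a = -13/7 is a root, giving the factor (7a + 13) and quotient a³ + 13a² + 26a - 112.
Then a = -7 is a root, so (a + 7) divides it; the quotient is a² + 6a - 16.
The remaining quadratic factors as (a - 2)(a + 8).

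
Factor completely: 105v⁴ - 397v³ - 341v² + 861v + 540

(3v - 5)(5v + 3)(7v + 9)(v - 4)

By the rational root theorem, v = 4 is a root, so (v - 4) divides it; the quotient is 105v³ + 23v² - 249v - 135.
Then v = 5/3 is a root, so (3v - 5) is a factor; dividing leaves 35v² + 66v + 27.
The remaining quadratic factors as (5v + 3)(7v + 9).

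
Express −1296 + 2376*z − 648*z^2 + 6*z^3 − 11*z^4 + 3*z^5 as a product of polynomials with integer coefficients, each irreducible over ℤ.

Trying the rational-root candidates, z = 6 is a root, giving the factor (z − 6) and quotient 3*z^4 + 7*z^3 + 48*z^2 − 360*z + 216.
Then z = 3 is a root, giving the factor (z − 3) and quotient 3*z^3 + 16*z^2 + 96*z − 72.
Then z = 2/3 is a root, so (3*z − 2) divides it; the quotient is z^2 + 6*z + 36.
The quadratic z^2 + 6*z + 36 has discriminant −108 < 0 and is irreducible over ℤ.

(3*z − 2)*(z − 3)*(z − 6)*(z^2 + 6*z + 36)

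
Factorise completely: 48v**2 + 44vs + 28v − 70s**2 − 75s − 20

(12v − 10s − 5)(4v + 7s + 4)

Group: 12v(4v + 7s + 4) + (−10s − 5)(4v + 7s + 4); both groups contain (4v + 7s + 4).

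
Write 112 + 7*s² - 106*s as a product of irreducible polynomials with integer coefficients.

(7*s - 8)*(s - 14)

Need a pair with product 7·112 = 784 and sum -106: that's -98 and -8.
Split the middle term: 7*s² - 98*s - 8*s + 112 = 7*s*(s - 14) - 8*(s - 14).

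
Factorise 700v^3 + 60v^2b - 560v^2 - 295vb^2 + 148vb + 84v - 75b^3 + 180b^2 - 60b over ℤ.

Group: 10v(70v^2 - 29vb - 42v - 15b^2 + 30b) + (5b - 2)(70v^2 - 29vb - 42v - 15b^2 + 30b); both groups contain (70v^2 - 29vb - 42v - 15b^2 + 30b), so (10v + 5b - 2) is a factor with cofactor 70v^2 - 29vb - 42v - 15b^2 + 30b.
The cofactor groups again: 70v^2 - 29vb - 42v - 15b^2 + 30b = 7v(10v + 3b - 6) - 5b(10v + 3b - 6); both groups contain (10v + 3b - 6), giving (7v - 5b)(10v + 3b - 6).

(7v - 5b)(10v + 3b - 6)(10v + 5b - 2)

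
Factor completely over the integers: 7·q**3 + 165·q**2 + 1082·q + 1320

Among the possible rational roots, q = −10 is a root, so (q + 10) is a factor; dividing leaves 7·q**2 + 95·q + 132.
The remaining quadratic factors as (q + 12)(7·q + 11).

(7·q + 11)·(q + 10)·(q + 12)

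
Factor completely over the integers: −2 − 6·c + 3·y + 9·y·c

Group as (9·y·c + 3·y) + (−6·c − 2) = 3·y·(3·c + 1) − 2·(3·c + 1).
Both groups share the factor (3·c + 1).

(3·c + 1)·(3·y − 2)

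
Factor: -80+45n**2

Every term has a factor of 5. Then 9n**2-16 = (3n)² − (4)².

5(3n+4)(3n-4)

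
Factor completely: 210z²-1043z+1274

7(5z-14)(6z-13)

Pull out the common factor 7, then factor the remaining trinomial.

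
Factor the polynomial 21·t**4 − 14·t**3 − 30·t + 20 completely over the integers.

Group as (21·t**4 − 30·t) + (−14·t**3 + 20) = 3·t·(7·t**3 − 10) − 2·(7·t**3 − 10).
Both groups share the factor (7·t**3 − 10).

(3·t − 2)·(7·t**3 − 10)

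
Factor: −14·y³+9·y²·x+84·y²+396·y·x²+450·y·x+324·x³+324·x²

Group: 2·y·(−7·y²+36·y·x+42·y+36·x²+36·x) + 9·x·(−7·y²+36·y·x+42·y+36·x²+36·x); both groups contain (−7·y²+36·y·x+42·y+36·x²+36·x), so (2·y+9·x) is a factor with cofactor −7·y²+36·y·x+42·y+36·x²+36·x.
The cofactor groups again: −7·y²+36·y·x+42·y+36·x²+36·x = −y·(7·y+6·x) + (6·x+6)·(7·y+6·x); both groups contain (7·y+6·x), giving −(y−6·x−6)·(7·y+6·x).

−(y−6·x−6)·(7·y+6·x)·(2·y+9·x)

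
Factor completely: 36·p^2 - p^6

-p^2·(p^2 + 6)·(p^2 - 6)

Pull out the common factor p^2, leaving -p^4 + 36.
Recognize a difference of squares with the parts 6 and p^2.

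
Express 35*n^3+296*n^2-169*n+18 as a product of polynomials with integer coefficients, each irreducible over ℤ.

By the rational root theorem, n = 1/7 is a root, so (7*n-1) divides it; the quotient is 5*n^2+43*n-18.
The remaining quadratic factors as (5*n-2)(n+9).

(5*n-2)*(7*n-1)*(n+9)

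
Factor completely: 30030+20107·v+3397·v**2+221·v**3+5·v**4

(5·v+11)·(v+13)·(v+14)·(v+15)

Trying the rational-root candidates, v = -13 is a root, so (v+13) is a factor; dividing leaves 5·v**3+156·v**2+1369·v+2310.
Next, v = -14 is a root, so (v+14) is a factor; dividing leaves 5·v**2+86·v+165.
The remaining quadratic factors as (5·v+11)(v+15).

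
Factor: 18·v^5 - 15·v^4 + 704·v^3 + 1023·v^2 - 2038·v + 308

(3·v + 7)·(6·v - 1)·(v - 1)·(v^2 - 2·v + 44)

Trying the rational-root candidates, v = 1 is a root, so (v - 1) divides it; the quotient is 18·v^4 + 3·v^3 + 707·v^2 + 1730·v - 308.
Continuing, v = 1/6 is a root, so (6·v - 1) divides it; the quotient is 3·v^3 + v^2 + 118·v + 308.
Then v = -7/3 is a root, giving the factor (3·v + 7) and quotient v^2 - 2·v + 44.
The quadratic v^2 - 2·v + 44 has discriminant -172 < 0 and is irreducible over ℤ.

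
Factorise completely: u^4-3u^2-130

(u^2+10)(u^2-13)

Substitute w = u^2 to get a quadratic in w, then factor.
u^2-13 is irreducible over ℤ (13 is not a perfect square).
u^2+10 is irreducible over ℤ (always positive, so no real roots).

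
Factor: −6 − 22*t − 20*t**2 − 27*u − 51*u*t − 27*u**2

Group: −9*u*(3*u + 4*t + 2) + (−5*t − 3)*(3*u + 4*t + 2); both groups contain (3*u + 4*t + 2).

−(3*u + 4*t + 2)*(9*u + 5*t + 3)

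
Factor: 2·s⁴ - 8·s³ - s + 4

(s - 4)·(2·s³ - 1)

Group as (2·s⁴ - s) + (-8·s³ + 4) = s·(2·s³ - 1) - 4·(2·s³ - 1).
Both groups share the factor (2·s³ - 1).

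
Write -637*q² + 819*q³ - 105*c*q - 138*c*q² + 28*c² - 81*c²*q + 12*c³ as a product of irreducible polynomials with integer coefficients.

Group: 4*c*(3*c² - 30*c*q + 7*c + 63*q² - 49*q) + 13*q*(3*c² - 30*c*q + 7*c + 63*q² - 49*q); both groups contain (3*c² - 30*c*q + 7*c + 63*q² - 49*q), so (4*c + 13*q) is a factor with cofactor 3*c² - 30*c*q + 7*c + 63*q² - 49*q.
The cofactor groups again: 3*c² - 30*c*q + 7*c + 63*q² - 49*q = c*(3*c - 9*q + 7) - 7*q*(3*c - 9*q + 7); both groups contain (3*c - 9*q + 7), giving (c - 7*q)*(3*c - 9*q + 7).

(3*c - 9*q + 7)*(4*c + 13*q)*(c - 7*q)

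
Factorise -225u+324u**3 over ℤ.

Pull out the common factor 9u; 36u**2-25 is a difference of squares.

9u(6u+5)(6u-5)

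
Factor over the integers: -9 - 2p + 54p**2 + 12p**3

Group as (12p**3 - 2p) + (54p**2 - 9) = 2p(6p**2 - 1) + 9(6p**2 - 1).
Both groups share the factor (6p**2 - 1).

(2p + 9)(6p**2 - 1)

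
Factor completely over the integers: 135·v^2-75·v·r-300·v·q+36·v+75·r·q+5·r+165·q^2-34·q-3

Group: 15·v·(9·v-5·r-11·q+3) + (-15·q-1)·(9·v-5·r-11·q+3); both groups contain (9·v-5·r-11·q+3).

(9·v-5·r-11·q+3)·(15·v-15·q-1)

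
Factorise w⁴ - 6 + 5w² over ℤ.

Substitute u = w² to get a quadratic in u, then factor.
w² - 1 is a difference of squares.
w² + 6 is irreducible over ℤ (always positive, so no real roots).

(w + 1)(w - 1)(w² + 6)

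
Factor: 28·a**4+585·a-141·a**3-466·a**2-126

(4·a-3)·(7·a-2)·(a+3)·(a-7)

Trying the rational-root candidates, a = 7 is a root, so (a-7) divides it; the quotient is 28·a**3+55·a**2-81·a+18.
Then a = 2/7 is a root, so (7·a-2) is a factor; dividing leaves 4·a**2+9·a-9.
The remaining quadratic factors as (4·a-3)(a+3).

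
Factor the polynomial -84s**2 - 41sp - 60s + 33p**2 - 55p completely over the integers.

Group: -7s(12s + 11p) + (3p - 5)(12s + 11p); both groups contain (12s + 11p).

-(7s - 3p + 5)(12s + 11p)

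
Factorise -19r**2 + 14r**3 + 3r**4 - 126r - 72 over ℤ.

(3r + 2)(r + 3)(r + 4)(r - 3)

Testing divisors of the constant over divisors of the leading coefficient, r = -2/3 is a root, giving the factor (3r + 2) and quotient r**3 + 4r**2 - 9r - 36.
Then r = -3 is a root, so (r + 3) is a factor; dividing leaves r**2 + r - 12.
The remaining quadratic factors as (r - 3)(r + 4).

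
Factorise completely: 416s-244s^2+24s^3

4s(6s-13)(s-8)

Pull out the common factor 4s, then factor the remaining trinomial.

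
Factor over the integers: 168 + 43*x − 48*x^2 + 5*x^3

Trying the rational-root candidates, x = −7/5 is a root, so (5*x + 7) divides it; the quotient is x^2 − 11*x + 24.
The remaining quadratic factors as (x − 3)(x − 8).

(5*x + 7)*(x − 3)*(x − 8)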